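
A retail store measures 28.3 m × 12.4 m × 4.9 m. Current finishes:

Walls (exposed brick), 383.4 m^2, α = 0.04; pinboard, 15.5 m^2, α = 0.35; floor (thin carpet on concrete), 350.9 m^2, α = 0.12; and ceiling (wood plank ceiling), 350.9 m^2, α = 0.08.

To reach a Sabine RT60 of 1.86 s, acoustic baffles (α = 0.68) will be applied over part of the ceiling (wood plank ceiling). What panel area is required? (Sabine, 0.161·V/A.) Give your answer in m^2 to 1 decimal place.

96.5

A₁ = Σ Sᵢαᵢ = 383.4·0.04 + 15.5·0.35 + 350.9·0.12 + 350.9·0.08 = 90.941 sabins.
Required A₂ = 0.161·1719.508/1.86 = 148.839 sabins.
ΔA needed = 148.839 − 90.941 = 57.898 sabins.
Each m^2 of panel replacing the ceiling (wood plank ceiling) adds (0.68 − 0.08) = 0.60 sabins.
Area = ΔA/Δα = 57.898/0.60 = 96.5 m^2.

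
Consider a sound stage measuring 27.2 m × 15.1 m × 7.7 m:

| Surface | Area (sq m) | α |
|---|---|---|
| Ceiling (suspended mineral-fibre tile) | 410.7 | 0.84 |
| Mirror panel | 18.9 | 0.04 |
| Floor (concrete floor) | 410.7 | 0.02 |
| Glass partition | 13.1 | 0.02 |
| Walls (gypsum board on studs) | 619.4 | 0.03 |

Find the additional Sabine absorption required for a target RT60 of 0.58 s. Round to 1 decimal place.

505.1 sabins

Summing Sᵢαᵢ: 344.988 + 0.756 + 8.214 + 0.262 + 18.582 → A₁ = 372.802 sabins.
For T = 0.58 s, need A₂ = 0.161·V/T = 0.161·3162.544/0.58 = 877.879 sabins.
Shortfall: 877.879 − 372.802 = 505.1 sabins.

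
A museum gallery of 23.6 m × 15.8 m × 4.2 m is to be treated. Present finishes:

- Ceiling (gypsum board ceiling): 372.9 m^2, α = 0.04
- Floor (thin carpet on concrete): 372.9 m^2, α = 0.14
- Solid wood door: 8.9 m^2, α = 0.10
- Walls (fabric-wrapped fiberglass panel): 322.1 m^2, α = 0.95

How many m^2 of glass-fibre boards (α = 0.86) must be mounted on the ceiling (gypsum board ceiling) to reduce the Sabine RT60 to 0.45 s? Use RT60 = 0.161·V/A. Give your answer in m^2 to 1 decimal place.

Summing Sᵢαᵢ: 14.916 + 52.206 + 0.890 + 305.995 → A₁ = 374.007 sabins.
Required A₂ = 0.161·1566.096/0.45 = 560.314 sabins.
Absorption to add: 560.314 − 374.007 = 186.307 sabins.
Each m^2 of panel replacing the ceiling (gypsum board ceiling) adds (0.86 − 0.04) = 0.82 sabins.
Area = ΔA/Δα = 186.307/0.82 = 227.2 m^2.

227.2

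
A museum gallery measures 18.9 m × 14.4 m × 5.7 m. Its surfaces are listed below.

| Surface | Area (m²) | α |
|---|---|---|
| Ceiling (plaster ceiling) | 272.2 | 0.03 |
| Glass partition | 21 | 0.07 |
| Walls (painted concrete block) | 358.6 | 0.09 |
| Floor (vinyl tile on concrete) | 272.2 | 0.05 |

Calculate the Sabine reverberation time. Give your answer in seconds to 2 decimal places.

Summing Sᵢαᵢ: 8.166 + 1.470 + 32.274 + 13.610 → A = 55.520 sabins.
Volume V = 18.9 × 14.4 × 5.7 = 1551.312 m³.
Sabine: RT60 = 0.161 × 1551.312 / 55.520 = 4.50 s.

4.50 s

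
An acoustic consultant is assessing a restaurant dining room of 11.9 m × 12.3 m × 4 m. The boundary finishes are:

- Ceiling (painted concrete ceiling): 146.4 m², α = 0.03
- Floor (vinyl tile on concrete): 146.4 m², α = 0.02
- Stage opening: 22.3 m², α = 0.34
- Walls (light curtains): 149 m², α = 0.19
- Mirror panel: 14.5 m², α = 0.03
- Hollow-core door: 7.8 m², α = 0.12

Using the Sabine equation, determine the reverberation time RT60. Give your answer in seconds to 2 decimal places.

Equivalent absorption area: A = 146.4*0.03 + 146.4*0.02 + 22.3*0.34 + 149*0.19 + 14.5*0.03 + 7.8*0.12 = 44.583 m².
Room volume: 585.48 m³.
T = 0.161 V/A = 0.161·585.48/44.583 = 2.11 s.

2.11 sec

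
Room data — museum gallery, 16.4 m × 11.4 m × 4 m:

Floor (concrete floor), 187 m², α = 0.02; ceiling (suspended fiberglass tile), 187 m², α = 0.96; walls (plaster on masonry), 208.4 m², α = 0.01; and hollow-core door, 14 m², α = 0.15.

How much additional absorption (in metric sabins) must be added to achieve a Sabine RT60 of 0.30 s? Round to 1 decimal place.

Summing Sᵢαᵢ: 3.740 + 179.520 + 2.084 + 2.100 → A₁ = 187.444 sabins.
For T = 0.30 s, need A₂ = 0.161·V/T = 0.161·747.84/0.30 = 401.341 sabins.
ΔA = A₂ − A₁ = 401.341 − 187.444 = 213.9 sabins.

213.9 sabins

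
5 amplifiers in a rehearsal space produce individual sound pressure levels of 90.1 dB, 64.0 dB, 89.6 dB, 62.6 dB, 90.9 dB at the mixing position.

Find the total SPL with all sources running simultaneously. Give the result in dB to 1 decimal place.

95.0 dB

Sum in the linear (power) domain: Σ 10^(Lᵢ/10) = 10^(90.1/10) + 10^(64.0/10) + 10^(89.6/10) + 10^(62.6/10) + 10^(90.9/10) = 3.17e+09.
L_total = 10·log₁₀(3.17e+09) = 95.0 dB.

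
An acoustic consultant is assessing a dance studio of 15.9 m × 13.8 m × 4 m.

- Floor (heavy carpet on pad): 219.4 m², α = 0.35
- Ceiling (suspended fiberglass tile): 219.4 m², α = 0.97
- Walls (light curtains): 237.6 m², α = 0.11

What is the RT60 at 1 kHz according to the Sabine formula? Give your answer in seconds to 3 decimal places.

A = Σ Sᵢαᵢ = 219.4×0.35 + 219.4×0.97 + 237.6×0.11 = 315.744 sabins.
Volume V = 15.9 × 13.8 × 4 = 877.68 m³.
T = 0.161 V/A = 0.161·877.68/315.744 = 0.448 s.

0.448 s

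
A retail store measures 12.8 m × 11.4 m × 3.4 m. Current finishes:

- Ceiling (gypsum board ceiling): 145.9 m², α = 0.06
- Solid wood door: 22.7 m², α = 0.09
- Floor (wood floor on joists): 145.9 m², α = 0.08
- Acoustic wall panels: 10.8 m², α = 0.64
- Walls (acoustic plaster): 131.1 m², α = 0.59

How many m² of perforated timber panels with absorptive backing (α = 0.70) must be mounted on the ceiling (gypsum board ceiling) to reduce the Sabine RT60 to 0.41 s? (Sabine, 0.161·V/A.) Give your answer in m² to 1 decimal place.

137.6

Summing Sᵢαᵢ: 8.754 + 2.043 + 11.672 + 6.912 + 77.349 → A₁ = 106.730 sabins.
Required A₂ = 0.161·496.128/0.41 = 194.821 sabins.
Absorption to add: 194.821 − 106.730 = 88.091 sabins.
Net gain per m²: Δα = 0.70 − 0.06 = 0.64.
Panel area = 88.091 / 0.64 = 137.6 m².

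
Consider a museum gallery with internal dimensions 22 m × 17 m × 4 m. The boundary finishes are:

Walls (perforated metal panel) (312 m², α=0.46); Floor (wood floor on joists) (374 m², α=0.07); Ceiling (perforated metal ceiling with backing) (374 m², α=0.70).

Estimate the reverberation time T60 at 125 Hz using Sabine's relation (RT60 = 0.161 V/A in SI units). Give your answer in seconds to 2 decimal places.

0.56 s

Summing Sᵢαᵢ: 143.520 + 26.180 + 261.800 → A = 431.500 sabins.
V = 22·17·4 = 1496 m³.
RT60 = 0.161 · V / A = 0.161 × 1496 / 431.500 = 0.56 s.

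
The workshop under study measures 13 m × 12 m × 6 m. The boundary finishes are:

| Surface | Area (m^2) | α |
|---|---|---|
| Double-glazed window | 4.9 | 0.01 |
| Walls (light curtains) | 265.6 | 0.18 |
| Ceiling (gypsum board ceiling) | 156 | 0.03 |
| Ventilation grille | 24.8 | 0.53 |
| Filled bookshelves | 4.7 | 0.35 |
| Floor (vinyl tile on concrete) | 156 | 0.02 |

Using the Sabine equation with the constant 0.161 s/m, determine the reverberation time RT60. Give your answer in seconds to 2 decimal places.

2.14 sec

A = Σ Sᵢαᵢ = 4.9×0.01 + 265.6×0.18 + 156×0.03 + 24.8×0.53 + 4.7×0.35 + 156×0.02 = 70.446 sabins.
Room volume: 936 m³.
Sabine: RT60 = 0.161 × 936 / 70.446 = 2.14 s.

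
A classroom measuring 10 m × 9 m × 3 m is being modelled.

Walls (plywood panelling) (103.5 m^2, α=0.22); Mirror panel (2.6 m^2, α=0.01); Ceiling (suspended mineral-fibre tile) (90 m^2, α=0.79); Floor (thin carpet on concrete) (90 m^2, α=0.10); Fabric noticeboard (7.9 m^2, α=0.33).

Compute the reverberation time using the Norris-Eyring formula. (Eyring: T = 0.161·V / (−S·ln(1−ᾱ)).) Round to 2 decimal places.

S = Σ Sᵢ = 294.0 m^2.
Absorption A = 103.5·0.22 + 2.6·0.01 + 90·0.79 + 90·0.10 + 7.9·0.33 = 105.503 sabins.
ᾱ = 105.503 / 294.0 = 0.3589.
−S·ln(1−ᾱ) = −294.0 × ln(1 − 0.3589) = 130.704.
V = 10 × 9 × 3 = 270 m³.
T = 0.161·V/[−S·ln(1−ᾱ)] = 0.161·270/130.704 = 0.33 s.

0.33 sec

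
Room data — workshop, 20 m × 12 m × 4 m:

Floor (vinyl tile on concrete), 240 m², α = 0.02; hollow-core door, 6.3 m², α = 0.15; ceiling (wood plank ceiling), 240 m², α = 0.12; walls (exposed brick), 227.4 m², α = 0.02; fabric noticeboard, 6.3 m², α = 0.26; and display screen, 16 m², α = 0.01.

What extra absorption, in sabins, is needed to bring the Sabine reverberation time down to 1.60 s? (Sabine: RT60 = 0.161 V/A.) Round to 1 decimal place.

55.7 sabins

A₁ = Σ Sᵢαᵢ = 240·0.02 + 6.3·0.15 + 240·0.12 + 227.4·0.02 + 6.3·0.26 + 16·0.01 = 40.891 sabins.
For T = 1.60 s, need A₂ = 0.161·V/T = 0.161·960/1.60 = 96.600 sabins.
Additional absorption ΔA = 96.600 − 40.891 = 55.7 sabins.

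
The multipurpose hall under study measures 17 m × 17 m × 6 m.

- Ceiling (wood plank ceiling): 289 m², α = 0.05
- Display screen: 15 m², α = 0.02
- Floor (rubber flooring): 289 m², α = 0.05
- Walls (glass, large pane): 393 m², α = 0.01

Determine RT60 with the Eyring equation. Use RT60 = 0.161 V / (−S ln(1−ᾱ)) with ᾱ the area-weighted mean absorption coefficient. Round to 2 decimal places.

S = Σ Sᵢ = 986.0 m².
Σ(Sᵢαᵢ) = 289×0.05 + 15×0.02 + 289×0.05 + 393×0.01 = 33.130.
ᾱ = 33.130 / 986.0 = 0.0336.
Eyring denominator: −S ln(1−ᾱ) = 33.699.
V = 17 × 17 × 6 = 1734 m³.
T = 0.161·V/[−S·ln(1−ᾱ)] = 0.161·1734/33.699 = 8.28 s.

8.28 s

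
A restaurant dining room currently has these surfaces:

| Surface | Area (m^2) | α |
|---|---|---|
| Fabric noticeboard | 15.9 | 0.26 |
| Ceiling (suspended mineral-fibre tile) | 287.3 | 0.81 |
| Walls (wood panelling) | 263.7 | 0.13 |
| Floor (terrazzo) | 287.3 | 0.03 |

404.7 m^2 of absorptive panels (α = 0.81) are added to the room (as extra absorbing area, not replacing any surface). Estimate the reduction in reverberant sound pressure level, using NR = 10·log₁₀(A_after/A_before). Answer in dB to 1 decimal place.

3.4 dB

Equivalent absorption area: A_before = 15.9*0.26 + 287.3*0.81 + 263.7*0.13 + 287.3*0.03 = 279.747 m^2.
Added absorption = 404.7 × 0.81 = 327.807 sabins.
A_after = 279.747 + 327.807 = 607.554 sabins.
NR = 10·log₁₀(607.554/279.747) = 3.4 dB.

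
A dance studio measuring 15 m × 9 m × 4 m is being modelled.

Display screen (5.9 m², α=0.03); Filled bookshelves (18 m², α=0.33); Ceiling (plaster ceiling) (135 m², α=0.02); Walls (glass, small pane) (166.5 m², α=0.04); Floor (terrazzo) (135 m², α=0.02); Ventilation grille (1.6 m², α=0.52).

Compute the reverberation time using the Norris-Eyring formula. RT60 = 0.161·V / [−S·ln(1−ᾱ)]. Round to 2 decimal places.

4.48 sec

S = Σ Sᵢ = 462.0 m².
Absorption A = 5.9·0.03 + 18·0.33 + 135·0.02 + 166.5·0.04 + 135·0.02 + 1.6·0.52 = 19.009 sabins.
Mean coefficient ᾱ = A/S = 0.0411.
Eyring denominator: −S ln(1−ᾱ) = 19.389.
V = 15 × 9 × 4 = 540 m³.
T = 0.161·V/[−S·ln(1−ᾱ)] = 0.161·540/19.389 = 4.48 s.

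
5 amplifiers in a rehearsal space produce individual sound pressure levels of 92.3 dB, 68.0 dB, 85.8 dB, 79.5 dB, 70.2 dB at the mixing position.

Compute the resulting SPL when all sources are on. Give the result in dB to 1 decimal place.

Converting to relative power and adding: 10^(92.3/10) + 10^(68.0/10) + 10^(85.8/10) + 10^(79.5/10) + 10^(70.2/10) = 2.184e+09.
Combined level = 10 log₁₀(2.184e+09) = 93.4 dB.

93.4 dB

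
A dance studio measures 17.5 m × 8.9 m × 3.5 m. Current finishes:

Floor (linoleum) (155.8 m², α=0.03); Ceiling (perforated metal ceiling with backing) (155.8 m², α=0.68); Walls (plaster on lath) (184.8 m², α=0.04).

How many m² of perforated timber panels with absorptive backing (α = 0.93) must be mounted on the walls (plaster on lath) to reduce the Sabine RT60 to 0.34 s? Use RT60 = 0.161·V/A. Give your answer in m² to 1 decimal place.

Total absorption A₁ = 155.8·0.03 + 155.8·0.68 + 184.8·0.04
  = 4.674 + 105.944 + 7.392 = 118.010 m² sabins.
V = 545.125 m³. Target absorption A₂ = 0.161 × 545.125 / 0.34 = 258.133 sabins.
ΔA needed = 258.133 − 118.010 = 140.123 sabins.
Net gain per m²: Δα = 0.93 − 0.04 = 0.89.
Panel area = 140.123 / 0.89 = 157.4 m².

157.4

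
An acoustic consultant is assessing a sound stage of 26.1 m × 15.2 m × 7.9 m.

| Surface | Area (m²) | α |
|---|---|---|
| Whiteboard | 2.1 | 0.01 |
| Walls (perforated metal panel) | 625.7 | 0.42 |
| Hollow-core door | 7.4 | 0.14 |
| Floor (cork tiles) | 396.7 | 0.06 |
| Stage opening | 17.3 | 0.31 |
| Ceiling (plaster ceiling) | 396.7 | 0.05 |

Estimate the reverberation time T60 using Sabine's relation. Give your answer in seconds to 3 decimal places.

Equivalent absorption area: A = 2.1×0.01 + 625.7×0.42 + 7.4×0.14 + 396.7×0.06 + 17.3×0.31 + 396.7×0.05 = 312.851 m².
V = 26.1·15.2·7.9 = 3134.088 m³.
T = 0.161 V/A = 0.161·3134.088/312.851 = 1.613 s.

1.613 s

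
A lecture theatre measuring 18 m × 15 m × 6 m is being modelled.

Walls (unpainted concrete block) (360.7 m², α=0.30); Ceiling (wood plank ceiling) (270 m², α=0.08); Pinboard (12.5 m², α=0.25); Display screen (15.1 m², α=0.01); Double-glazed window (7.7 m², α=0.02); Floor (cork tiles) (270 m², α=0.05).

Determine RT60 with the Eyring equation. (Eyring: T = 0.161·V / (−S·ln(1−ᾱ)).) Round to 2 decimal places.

1.63 seconds

S = Σ Sᵢ = 936.0 m².
Absorption A = 360.7·0.30 + 270·0.08 + 12.5·0.25 + 15.1·0.01 + 7.7·0.02 + 270·0.05 = 146.740 sabins.
Mean coefficient ᾱ = A/S = 0.1568.
Eyring denominator: −S ln(1−ᾱ) = 159.636.
V = 18 × 15 × 6 = 1620 m³.
RT60 = 0.161 × 1620 / 159.636 = 1.63 s.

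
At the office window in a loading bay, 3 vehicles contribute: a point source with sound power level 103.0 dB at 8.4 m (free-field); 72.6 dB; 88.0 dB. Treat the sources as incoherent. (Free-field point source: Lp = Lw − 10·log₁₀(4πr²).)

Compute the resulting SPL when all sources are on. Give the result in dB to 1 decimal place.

Source at 8.4 m: Lp = 103.0 − 10·log₁₀(4π·8.4²) = 103.0 − 10·log₁₀(886.683) = 73.5 dB.
Converting to relative power and adding: 10^(73.5/10) + 10^(72.6/10) + 10^(88.0/10) = 6.715e+08.
Back to dB: 10·log₁₀ Σ = 88.3 dB.

88.3 dB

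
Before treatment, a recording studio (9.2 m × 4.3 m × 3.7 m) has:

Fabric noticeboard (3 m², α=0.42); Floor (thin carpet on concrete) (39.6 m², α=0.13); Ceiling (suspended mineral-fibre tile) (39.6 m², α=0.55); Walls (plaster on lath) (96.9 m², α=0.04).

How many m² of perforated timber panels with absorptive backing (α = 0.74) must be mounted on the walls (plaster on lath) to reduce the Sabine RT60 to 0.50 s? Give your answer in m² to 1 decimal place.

A₁ = Σ Sᵢαᵢ = 3×0.42 + 39.6×0.13 + 39.6×0.55 + 96.9×0.04 = 32.064 sabins.
V = 146.372 m³. Target absorption A₂ = 0.161 × 146.372 / 0.50 = 47.132 sabins.
ΔA needed = 47.132 − 32.064 = 15.068 sabins.
Each m² of panel replacing the walls (plaster on lath) adds (0.74 − 0.04) = 0.70 sabins.
Panel area = 15.068 / 0.70 = 21.5 m².

21.5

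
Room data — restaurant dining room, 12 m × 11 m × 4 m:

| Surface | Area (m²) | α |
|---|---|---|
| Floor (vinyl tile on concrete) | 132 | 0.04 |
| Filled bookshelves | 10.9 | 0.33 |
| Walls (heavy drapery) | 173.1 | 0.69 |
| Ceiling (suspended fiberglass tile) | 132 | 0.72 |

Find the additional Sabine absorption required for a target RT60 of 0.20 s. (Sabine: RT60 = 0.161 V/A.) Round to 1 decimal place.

Total absorption A₁ = 132×0.04 + 10.9×0.33 + 173.1×0.69 + 132×0.72
  = 5.280 + 3.597 + 119.439 + 95.040 = 223.356 m² sabins.
Target A₂ = 0.161·528/0.20 = 425.040 sabins (V = 528 m³).
Shortfall: 425.040 − 223.356 = 201.7 sabins.

201.7 sabins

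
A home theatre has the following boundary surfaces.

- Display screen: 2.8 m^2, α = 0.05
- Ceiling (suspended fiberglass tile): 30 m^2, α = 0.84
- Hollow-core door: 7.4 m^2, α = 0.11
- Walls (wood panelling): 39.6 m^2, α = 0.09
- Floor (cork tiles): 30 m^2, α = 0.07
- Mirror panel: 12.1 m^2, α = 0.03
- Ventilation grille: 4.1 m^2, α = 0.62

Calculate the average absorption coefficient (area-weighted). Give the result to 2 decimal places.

0.28

S = Σ Sᵢ = 2.8 + 30 + 7.4 + 39.6 + 30 + 12.1 + 4.1 = 126.0 m^2.
Weighted sum Σ Sα = 34.723.
ᾱ = 34.723 / 126.0 = 0.28.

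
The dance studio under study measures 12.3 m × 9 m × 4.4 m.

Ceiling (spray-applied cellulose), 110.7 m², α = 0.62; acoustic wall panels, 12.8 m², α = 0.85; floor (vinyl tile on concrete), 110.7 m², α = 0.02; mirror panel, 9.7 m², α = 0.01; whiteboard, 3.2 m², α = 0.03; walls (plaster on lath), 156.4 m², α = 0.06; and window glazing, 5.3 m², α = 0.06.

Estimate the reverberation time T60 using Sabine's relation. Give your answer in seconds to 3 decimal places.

Total absorption A = 110.7*0.62 + 12.8*0.85 + 110.7*0.02 + 9.7*0.01 + 3.2*0.03 + 156.4*0.06 + 5.3*0.06
  = 68.634 + 10.880 + 2.214 + 0.097 + 0.096 + 9.384 + 0.318 = 91.623 m² sabins.
V = 12.3·9·4.4 = 487.08 m³.
RT60 = 0.161 · V / A = 0.161 × 487.08 / 91.623 = 0.856 s.

0.856 sec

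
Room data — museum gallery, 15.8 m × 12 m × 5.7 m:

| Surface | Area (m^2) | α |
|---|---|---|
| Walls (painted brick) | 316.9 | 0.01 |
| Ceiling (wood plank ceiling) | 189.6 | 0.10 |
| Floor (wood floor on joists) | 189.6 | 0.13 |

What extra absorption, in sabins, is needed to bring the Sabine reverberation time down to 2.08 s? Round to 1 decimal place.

36.9 sabins

Total absorption A₁ = 316.9×0.01 + 189.6×0.10 + 189.6×0.13
  = 3.169 + 18.960 + 24.648 = 46.777 m^2 sabins.
For T = 2.08 s, need A₂ = 0.161·V/T = 0.161·1080.72/2.08 = 83.652 sabins.
Shortfall: 83.652 − 46.777 = 36.9 sabins.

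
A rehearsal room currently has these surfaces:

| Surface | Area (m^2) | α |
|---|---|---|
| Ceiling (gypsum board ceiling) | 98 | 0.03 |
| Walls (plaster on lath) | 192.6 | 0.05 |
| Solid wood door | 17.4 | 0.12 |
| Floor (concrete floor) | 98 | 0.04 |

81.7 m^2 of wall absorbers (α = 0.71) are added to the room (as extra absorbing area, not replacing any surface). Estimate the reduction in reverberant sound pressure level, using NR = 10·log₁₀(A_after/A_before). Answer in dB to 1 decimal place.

6.2 dB

A_before = Σ Sᵢαᵢ = 98*0.03 + 192.6*0.05 + 17.4*0.12 + 98*0.04 = 18.578 sabins.
Added absorption = 81.7 × 0.71 = 58.007 sabins.
A_after = 18.578 + 58.007 = 76.585 sabins.
NR = 10·log₁₀(76.585/18.578) = 6.2 dB.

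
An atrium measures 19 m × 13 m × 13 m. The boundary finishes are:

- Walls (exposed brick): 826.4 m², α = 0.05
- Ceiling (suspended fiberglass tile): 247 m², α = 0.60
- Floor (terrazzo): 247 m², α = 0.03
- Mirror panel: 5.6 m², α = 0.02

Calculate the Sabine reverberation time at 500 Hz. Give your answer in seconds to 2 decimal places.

2.62 s

Total absorption A = 826.4·0.05 + 247·0.60 + 247·0.03 + 5.6·0.02
  = 41.320 + 148.200 + 7.410 + 0.112 = 197.042 m² sabins.
V = 19·13·13 = 3211 m³.
T = 0.161 V/A = 0.161·3211/197.042 = 2.62 s.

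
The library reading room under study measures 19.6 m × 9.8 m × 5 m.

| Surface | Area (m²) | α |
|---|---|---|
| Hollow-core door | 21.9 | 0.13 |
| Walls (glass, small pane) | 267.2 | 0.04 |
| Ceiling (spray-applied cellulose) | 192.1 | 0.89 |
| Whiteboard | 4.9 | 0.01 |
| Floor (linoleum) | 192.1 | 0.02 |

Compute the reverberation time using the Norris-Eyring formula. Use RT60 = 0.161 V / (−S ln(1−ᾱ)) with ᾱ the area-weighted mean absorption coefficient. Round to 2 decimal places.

Total surface area S = 21.9 + 267.2 + 192.1 + 4.9 + 192.1 = 678.2 m².
Absorption A = 21.9·0.13 + 267.2·0.04 + 192.1·0.89 + 4.9·0.01 + 192.1·0.02 = 188.395 sabins.
ᾱ = 188.395 / 678.2 = 0.2778.
Eyring denominator: −S ln(1−ᾱ) = 220.722.
V = 19.6 × 9.8 × 5 = 960.4 m³.
RT60 = 0.161 × 960.4 / 220.722 = 0.70 s.

0.70 s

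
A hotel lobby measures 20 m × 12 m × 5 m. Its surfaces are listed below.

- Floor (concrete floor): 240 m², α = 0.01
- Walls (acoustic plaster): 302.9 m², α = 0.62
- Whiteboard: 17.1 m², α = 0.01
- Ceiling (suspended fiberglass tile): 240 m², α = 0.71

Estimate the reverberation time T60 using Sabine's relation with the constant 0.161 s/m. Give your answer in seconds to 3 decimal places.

0.536 s

Equivalent absorption area: A = 240·0.01 + 302.9·0.62 + 17.1·0.01 + 240·0.71 = 360.769 m².
Volume V = 20 × 12 × 5 = 1200 m³.
Sabine: RT60 = 0.161 × 1200 / 360.769 = 0.536 s.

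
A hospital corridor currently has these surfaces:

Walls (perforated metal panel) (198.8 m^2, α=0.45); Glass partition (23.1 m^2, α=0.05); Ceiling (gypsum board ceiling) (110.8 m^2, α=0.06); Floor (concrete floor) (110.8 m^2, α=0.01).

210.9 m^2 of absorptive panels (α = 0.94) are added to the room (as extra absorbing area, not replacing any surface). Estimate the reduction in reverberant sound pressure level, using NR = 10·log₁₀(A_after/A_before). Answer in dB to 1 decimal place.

4.8 dB

A_before = Σ Sᵢαᵢ = 198.8·0.45 + 23.1·0.05 + 110.8·0.06 + 110.8·0.01 = 98.371 sabins.
Added absorption = 210.9 × 0.94 = 198.246 sabins.
A_after = 98.371 + 198.246 = 296.617 sabins.
NR = 10·log₁₀(296.617/98.371) = 4.8 dB.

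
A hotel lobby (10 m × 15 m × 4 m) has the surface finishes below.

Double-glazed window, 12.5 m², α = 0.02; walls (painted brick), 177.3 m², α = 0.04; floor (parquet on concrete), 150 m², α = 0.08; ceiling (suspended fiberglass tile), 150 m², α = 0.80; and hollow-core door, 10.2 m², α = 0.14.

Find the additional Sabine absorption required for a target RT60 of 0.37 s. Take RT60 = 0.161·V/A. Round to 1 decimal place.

Equivalent absorption area: A₁ = 12.5*0.02 + 177.3*0.04 + 150*0.08 + 150*0.80 + 10.2*0.14 = 140.770 m².
For T = 0.37 s, need A₂ = 0.161·V/T = 0.161·600/0.37 = 261.081 sabins.
Additional absorption ΔA = 261.081 − 140.770 = 120.3 sabins.

120.3 sabins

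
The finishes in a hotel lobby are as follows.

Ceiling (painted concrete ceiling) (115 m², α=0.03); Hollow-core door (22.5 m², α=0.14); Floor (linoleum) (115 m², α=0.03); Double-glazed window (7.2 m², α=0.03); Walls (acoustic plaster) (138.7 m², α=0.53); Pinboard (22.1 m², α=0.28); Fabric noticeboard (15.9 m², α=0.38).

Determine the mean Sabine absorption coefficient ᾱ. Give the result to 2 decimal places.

0.22

S = Σ Sᵢ = 115 + 22.5 + 115 + 7.2 + 138.7 + 22.1 + 15.9 = 436.4 m².
Σ(Sᵢαᵢ) = 115·0.03 + 22.5·0.14 + 115·0.03 + 7.2·0.03 + 138.7·0.53 + 22.1·0.28 + 15.9·0.38 = 96.007.
ᾱ = A/S = 0.22.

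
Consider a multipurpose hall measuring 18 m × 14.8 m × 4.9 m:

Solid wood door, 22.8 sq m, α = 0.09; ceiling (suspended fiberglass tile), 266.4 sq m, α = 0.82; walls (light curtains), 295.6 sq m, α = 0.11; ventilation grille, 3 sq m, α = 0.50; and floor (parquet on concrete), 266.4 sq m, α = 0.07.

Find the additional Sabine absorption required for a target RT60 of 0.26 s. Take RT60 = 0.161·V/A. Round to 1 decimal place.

535.2 sabins

Total absorption A₁ = 22.8·0.09 + 266.4·0.82 + 295.6·0.11 + 3·0.50 + 266.4·0.07
  = 2.052 + 218.448 + 32.516 + 1.500 + 18.648 = 273.164 sq m sabins.
For T = 0.26 s, need A₂ = 0.161·V/T = 0.161·1305.36/0.26 = 808.319 sabins.
Shortfall: 808.319 − 273.164 = 535.2 sabins.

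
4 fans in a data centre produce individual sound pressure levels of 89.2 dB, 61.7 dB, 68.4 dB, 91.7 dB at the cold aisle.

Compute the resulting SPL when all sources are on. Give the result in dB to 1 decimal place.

93.7 dB

Σ 10^(Lᵢ/10) = 2.319e+09.
L_total = 10·log₁₀(2.319e+09) = 93.7 dB.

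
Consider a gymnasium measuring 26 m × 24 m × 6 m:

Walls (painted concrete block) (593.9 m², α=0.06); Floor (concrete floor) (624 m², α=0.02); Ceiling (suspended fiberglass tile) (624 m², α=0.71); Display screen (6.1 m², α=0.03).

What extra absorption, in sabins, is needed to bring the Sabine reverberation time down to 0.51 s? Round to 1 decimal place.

690.6 sabins

Equivalent absorption area: A₁ = 593.9*0.06 + 624*0.02 + 624*0.71 + 6.1*0.03 = 491.337 m².
For T = 0.51 s, need A₂ = 0.161·V/T = 0.161·3744/0.51 = 1181.929 sabins.
ΔA = A₂ − A₁ = 1181.929 − 491.337 = 690.6 sabins.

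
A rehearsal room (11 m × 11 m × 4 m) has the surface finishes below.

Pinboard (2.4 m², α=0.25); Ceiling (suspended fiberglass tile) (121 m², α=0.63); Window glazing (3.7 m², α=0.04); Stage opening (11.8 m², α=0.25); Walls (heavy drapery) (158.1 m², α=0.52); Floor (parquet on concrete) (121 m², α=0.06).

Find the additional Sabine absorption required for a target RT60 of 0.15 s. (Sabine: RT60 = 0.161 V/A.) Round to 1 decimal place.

350.1 sabins

Total absorption A₁ = 2.4·0.25 + 121·0.63 + 3.7·0.04 + 11.8·0.25 + 158.1·0.52 + 121·0.06
  = 0.600 + 76.230 + 0.148 + 2.950 + 82.212 + 7.260 = 169.400 m² sabins.
V = 484 m³. Required absorption A₂ = 0.161 × 484 / 0.15 = 519.493 sabins.
Shortfall: 519.493 − 169.400 = 350.1 sabins.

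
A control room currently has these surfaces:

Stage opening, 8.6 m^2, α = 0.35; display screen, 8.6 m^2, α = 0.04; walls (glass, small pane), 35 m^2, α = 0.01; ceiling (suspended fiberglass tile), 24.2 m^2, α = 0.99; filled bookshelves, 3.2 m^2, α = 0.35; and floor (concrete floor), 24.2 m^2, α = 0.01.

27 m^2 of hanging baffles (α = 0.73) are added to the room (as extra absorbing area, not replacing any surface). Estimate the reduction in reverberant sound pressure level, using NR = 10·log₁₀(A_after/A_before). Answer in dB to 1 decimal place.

Equivalent absorption area: A_before = 8.6×0.35 + 8.6×0.04 + 35×0.01 + 24.2×0.99 + 3.2×0.35 + 24.2×0.01 = 29.024 m^2.
Treatment contributes 27·0.73 = 19.710 sabins.
A_after = 29.024 + 19.710 = 48.734 sabins.
Reduction = 10 log₁₀(A_after/A_before) = 10 log₁₀(1.6791) = 2.3 dB.

2.3 dB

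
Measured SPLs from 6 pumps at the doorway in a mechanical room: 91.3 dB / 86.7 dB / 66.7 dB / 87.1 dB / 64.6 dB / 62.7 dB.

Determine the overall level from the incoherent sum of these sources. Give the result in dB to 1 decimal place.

Converting to relative power and adding: 10^(91.3/10) + 10^(86.7/10) + 10^(66.7/10) + 10^(87.1/10) + 10^(64.6/10) + 10^(62.7/10) = 2.339e+09.
Back to dB: 10·log₁₀ Σ = 93.7 dB.

93.7 dB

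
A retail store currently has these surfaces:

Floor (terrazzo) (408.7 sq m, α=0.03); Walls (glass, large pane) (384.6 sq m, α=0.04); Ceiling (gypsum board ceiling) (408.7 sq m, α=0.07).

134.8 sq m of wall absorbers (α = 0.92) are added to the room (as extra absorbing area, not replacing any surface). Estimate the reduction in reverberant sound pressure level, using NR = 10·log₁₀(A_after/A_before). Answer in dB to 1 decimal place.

5.1 dB

Equivalent absorption area: A_before = 408.7·0.03 + 384.6·0.04 + 408.7·0.07 = 56.254 sq m.
Treatment contributes 134.8·0.92 = 124.016 sabins.
New total A_after = 180.270 sabins.
Reduction = 10 log₁₀(A_after/A_before) = 10 log₁₀(3.2046) = 5.1 dB.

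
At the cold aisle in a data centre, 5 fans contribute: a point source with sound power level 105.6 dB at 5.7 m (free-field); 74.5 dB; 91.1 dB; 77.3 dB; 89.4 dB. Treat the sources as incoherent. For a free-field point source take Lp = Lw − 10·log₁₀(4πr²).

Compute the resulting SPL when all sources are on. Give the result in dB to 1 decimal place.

93.7 dB

Source at 5.7 m: Lp = 105.6 − 10·log₁₀(4π·5.7²) = 105.6 − 10·log₁₀(408.281) = 79.5 dB.
Sum in the linear (power) domain: Σ 10^(Lᵢ/10) = 10^(79.5/10) + 10^(74.5/10) + 10^(91.1/10) + 10^(77.3/10) + 10^(89.4/10) = 2.33e+09.
Combined level = 10 log₁₀(2.33e+09) = 93.7 dB.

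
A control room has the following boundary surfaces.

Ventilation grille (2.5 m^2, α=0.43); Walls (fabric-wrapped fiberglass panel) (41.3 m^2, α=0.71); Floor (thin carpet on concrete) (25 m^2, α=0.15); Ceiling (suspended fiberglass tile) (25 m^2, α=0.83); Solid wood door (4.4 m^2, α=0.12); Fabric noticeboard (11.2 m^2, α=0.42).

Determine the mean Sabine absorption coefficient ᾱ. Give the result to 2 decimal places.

0.55

Total surface area S = 109.4 m^2.
Weighted sum Σ Sα = 60.130.
ᾱ = 60.130 / 109.4 = 0.55.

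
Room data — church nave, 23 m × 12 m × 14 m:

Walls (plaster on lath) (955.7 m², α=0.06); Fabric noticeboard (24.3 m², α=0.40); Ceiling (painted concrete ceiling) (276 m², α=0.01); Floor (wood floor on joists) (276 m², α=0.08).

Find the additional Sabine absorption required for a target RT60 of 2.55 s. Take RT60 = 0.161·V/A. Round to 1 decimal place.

Equivalent absorption area: A₁ = 955.7·0.06 + 24.3·0.40 + 276·0.01 + 276·0.08 = 91.902 m².
V = 3864 m³. Required absorption A₂ = 0.161 × 3864 / 2.55 = 243.962 sabins.
Shortfall: 243.962 − 91.902 = 152.1 sabins.

152.1 sabins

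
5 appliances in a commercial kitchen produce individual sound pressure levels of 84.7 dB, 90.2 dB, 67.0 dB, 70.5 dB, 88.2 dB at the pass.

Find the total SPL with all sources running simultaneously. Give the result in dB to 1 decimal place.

93.1 dB

Σ 10^(Lᵢ/10) = 2.019e+09.
L_total = 10·log₁₀(2.019e+09) = 93.1 dB.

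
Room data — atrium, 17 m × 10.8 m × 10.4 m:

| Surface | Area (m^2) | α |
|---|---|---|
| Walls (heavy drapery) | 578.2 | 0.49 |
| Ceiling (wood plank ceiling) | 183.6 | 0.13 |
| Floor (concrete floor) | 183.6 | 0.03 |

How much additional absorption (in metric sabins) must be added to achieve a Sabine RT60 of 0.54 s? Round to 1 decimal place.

256.6 sabins

Total absorption A₁ = 578.2*0.49 + 183.6*0.13 + 183.6*0.03
  = 283.318 + 23.868 + 5.508 = 312.694 m^2 sabins.
Target A₂ = 0.161·1909.44/0.54 = 569.296 sabins (V = 1909.44 m³).
Shortfall: 569.296 − 312.694 = 256.6 sabins.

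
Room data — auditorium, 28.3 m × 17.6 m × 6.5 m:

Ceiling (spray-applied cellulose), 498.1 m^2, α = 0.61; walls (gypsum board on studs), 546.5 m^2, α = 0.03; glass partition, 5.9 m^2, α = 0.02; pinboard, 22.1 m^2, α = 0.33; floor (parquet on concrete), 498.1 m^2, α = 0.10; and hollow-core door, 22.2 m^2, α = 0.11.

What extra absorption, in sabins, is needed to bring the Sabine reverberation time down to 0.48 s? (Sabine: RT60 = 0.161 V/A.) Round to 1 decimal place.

Total absorption A₁ = 498.1×0.61 + 546.5×0.03 + 5.9×0.02 + 22.1×0.33 + 498.1×0.10 + 22.2×0.11
  = 303.841 + 16.395 + 0.118 + 7.293 + 49.810 + 2.442 = 379.899 m^2 sabins.
For T = 0.48 s, need A₂ = 0.161·V/T = 0.161·3237.52/0.48 = 1085.918 sabins.
Shortfall: 1085.918 − 379.899 = 706.0 sabins.

706.0 sabins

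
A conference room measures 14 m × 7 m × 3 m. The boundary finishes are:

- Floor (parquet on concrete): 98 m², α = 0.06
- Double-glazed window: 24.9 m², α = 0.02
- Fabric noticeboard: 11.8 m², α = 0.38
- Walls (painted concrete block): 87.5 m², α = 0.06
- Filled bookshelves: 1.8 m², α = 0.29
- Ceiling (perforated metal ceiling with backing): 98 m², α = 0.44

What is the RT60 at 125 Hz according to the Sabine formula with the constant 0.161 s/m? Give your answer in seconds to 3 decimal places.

0.792 seconds

A = Σ Sᵢαᵢ = 98*0.06 + 24.9*0.02 + 11.8*0.38 + 87.5*0.06 + 1.8*0.29 + 98*0.44 = 59.754 sabins.
Room volume: 294 m³.
RT60 = 0.161 · V / A = 0.161 × 294 / 59.754 = 0.792 s.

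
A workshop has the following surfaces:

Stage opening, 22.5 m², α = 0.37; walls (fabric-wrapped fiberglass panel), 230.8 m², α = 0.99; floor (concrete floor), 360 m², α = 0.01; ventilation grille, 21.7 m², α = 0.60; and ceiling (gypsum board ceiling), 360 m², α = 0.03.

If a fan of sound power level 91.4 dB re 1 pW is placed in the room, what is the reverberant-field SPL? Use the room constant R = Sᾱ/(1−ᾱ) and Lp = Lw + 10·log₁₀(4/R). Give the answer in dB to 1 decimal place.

Σ(Sᵢαᵢ) = 22.5·0.37 + 230.8·0.99 + 360·0.01 + 21.7·0.60 + 360·0.03 = 264.237; total area S = 995.0 m².
ᾱ = 0.2656, so room constant R = A/(1−ᾱ) = 359.800 m².
Lp = Lw + 10 log₁₀(4/R) = 91.4 -19.54 = 71.9 dB.

71.9 dB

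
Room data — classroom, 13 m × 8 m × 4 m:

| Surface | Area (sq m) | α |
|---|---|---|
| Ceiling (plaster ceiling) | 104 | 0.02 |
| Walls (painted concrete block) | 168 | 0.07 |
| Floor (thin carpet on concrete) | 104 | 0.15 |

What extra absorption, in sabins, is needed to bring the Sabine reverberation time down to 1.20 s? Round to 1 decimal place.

26.4 sabins

Equivalent absorption area: A₁ = 104*0.02 + 168*0.07 + 104*0.15 = 29.440 sq m.
Target A₂ = 0.161·416/1.20 = 55.813 sabins (V = 416 m³).
Shortfall: 55.813 − 29.440 = 26.4 sabins.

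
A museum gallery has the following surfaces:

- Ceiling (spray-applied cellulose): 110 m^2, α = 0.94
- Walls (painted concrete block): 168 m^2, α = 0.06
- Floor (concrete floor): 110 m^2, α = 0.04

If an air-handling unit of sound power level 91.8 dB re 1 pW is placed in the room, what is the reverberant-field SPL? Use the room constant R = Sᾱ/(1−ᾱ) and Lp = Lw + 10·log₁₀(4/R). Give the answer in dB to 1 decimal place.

Σ(Sᵢαᵢ) = 110·0.94 + 168·0.06 + 110·0.04 = 117.880; total area S = 388.0 m^2.
ᾱ = 0.3038, so room constant R = A/(1−ᾱ) = 169.319 m^2.
Lp = Lw + 10 log₁₀(4/R) = 91.8 -16.27 = 75.5 dB.

75.5 dB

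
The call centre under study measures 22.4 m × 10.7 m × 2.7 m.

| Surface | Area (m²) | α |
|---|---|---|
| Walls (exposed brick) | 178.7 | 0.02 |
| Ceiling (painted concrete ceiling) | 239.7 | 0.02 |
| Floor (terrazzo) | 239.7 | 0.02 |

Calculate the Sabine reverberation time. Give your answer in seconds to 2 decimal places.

7.92 s

Equivalent absorption area: A = 178.7*0.02 + 239.7*0.02 + 239.7*0.02 = 13.162 m².
Room volume: 647.136 m³.
RT60 = 0.161 · V / A = 0.161 × 647.136 / 13.162 = 7.92 s.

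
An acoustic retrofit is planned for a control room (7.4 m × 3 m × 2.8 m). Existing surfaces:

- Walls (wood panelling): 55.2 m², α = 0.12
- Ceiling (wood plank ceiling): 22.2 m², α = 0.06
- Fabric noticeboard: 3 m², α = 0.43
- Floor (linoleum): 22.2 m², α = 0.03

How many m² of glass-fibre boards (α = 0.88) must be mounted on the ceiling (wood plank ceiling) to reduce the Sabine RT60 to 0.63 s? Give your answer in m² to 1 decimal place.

7.3

Equivalent absorption area: A₁ = 55.2*0.12 + 22.2*0.06 + 3*0.43 + 22.2*0.03 = 9.912 m².
Required A₂ = 0.161·62.16/0.63 = 15.885 sabins.
Absorption to add: 15.885 − 9.912 = 5.973 sabins.
Net gain per m²: Δα = 0.88 − 0.06 = 0.82.
Area = ΔA/Δα = 5.973/0.82 = 7.3 m².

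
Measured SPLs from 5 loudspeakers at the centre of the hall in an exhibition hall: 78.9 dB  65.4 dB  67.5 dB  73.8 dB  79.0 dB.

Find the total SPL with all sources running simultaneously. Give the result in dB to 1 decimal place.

82.8 dB

Sum in the linear (power) domain: Σ 10^(Lᵢ/10) = 10^(78.9/10) + 10^(65.4/10) + 10^(67.5/10) + 10^(73.8/10) + 10^(79.0/10) = 1.901e+08.
Combined level = 10 log₁₀(1.901e+08) = 82.8 dB.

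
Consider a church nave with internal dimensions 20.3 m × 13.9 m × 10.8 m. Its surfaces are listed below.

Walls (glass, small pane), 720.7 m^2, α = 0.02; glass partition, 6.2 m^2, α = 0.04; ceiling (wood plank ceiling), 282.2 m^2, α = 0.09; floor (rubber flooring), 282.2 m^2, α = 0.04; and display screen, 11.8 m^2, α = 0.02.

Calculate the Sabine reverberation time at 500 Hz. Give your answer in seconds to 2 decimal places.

9.51 sec

A = Σ Sᵢαᵢ = 720.7·0.02 + 6.2·0.04 + 282.2·0.09 + 282.2·0.04 + 11.8·0.02 = 51.584 sabins.
Volume V = 20.3 × 13.9 × 10.8 = 3047.436 m³.
Sabine: RT60 = 0.161 × 3047.436 / 51.584 = 9.51 s.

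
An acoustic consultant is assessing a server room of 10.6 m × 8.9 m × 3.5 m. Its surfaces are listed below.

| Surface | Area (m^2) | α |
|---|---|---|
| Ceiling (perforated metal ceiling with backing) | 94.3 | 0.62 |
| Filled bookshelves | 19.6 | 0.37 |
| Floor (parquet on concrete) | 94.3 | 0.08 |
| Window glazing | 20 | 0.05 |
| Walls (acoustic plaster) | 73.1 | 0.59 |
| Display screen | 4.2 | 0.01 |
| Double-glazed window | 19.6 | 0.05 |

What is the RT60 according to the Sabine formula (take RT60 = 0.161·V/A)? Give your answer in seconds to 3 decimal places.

0.449 sec

Total absorption A = 94.3×0.62 + 19.6×0.37 + 94.3×0.08 + 20×0.05 + 73.1×0.59 + 4.2×0.01 + 19.6×0.05
  = 58.466 + 7.252 + 7.544 + 1.000 + 43.129 + 0.042 + 0.980 = 118.413 m^2 sabins.
Volume V = 10.6 × 8.9 × 3.5 = 330.19 m³.
Sabine: RT60 = 0.161 × 330.19 / 118.413 = 0.449 s.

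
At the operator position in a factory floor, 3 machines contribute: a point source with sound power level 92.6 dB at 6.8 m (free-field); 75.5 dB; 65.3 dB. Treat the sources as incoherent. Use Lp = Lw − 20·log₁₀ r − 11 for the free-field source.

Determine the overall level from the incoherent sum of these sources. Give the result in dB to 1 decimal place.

Source at 6.8 m: Lp = 92.6 − 20·log₁₀(6.8) − 11 = 64.9 dB.
Converting to relative power and adding: 10^(64.9/10) + 10^(75.5/10) + 10^(65.3/10) = 4.196e+07.
L_total = 10·log₁₀(4.196e+07) = 76.2 dB.

76.2 dB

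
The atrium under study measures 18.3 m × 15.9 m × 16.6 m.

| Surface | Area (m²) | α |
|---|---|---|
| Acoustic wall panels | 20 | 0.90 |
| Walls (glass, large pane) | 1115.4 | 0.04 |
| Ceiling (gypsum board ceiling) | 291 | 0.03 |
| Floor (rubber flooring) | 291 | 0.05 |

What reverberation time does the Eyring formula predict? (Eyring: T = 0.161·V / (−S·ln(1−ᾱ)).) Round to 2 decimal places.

Total surface area S = 20 + 1115.4 + 291 + 291 = 1717.4 m².
Σ(Sᵢαᵢ) = 20×0.90 + 1115.4×0.04 + 291×0.03 + 291×0.05 = 85.896.
Mean coefficient ᾱ = A/S = 0.0500.
−S·ln(1−ᾱ) = −1717.4 × ln(1 − 0.0500) = 88.091.
V = 18.3 × 15.9 × 16.6 = 4830.102 m³.
T = 0.161·V/[−S·ln(1−ᾱ)] = 0.161·4830.102/88.091 = 8.83 s.

8.83 sec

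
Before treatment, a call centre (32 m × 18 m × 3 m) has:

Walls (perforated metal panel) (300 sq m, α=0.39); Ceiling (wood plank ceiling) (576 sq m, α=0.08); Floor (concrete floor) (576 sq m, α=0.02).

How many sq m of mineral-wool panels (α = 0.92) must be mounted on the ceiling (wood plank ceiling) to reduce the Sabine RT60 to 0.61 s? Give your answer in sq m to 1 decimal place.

Equivalent absorption area: A₁ = 300×0.39 + 576×0.08 + 576×0.02 = 174.600 sq m.
V = 1728 m³. Target absorption A₂ = 0.161 × 1728 / 0.61 = 456.079 sabins.
Absorption to add: 456.079 − 174.600 = 281.479 sabins.
Each sq m of panel replacing the ceiling (wood plank ceiling) adds (0.92 − 0.08) = 0.84 sabins.
Panel area = 281.479 / 0.84 = 335.1 sq m.

335.1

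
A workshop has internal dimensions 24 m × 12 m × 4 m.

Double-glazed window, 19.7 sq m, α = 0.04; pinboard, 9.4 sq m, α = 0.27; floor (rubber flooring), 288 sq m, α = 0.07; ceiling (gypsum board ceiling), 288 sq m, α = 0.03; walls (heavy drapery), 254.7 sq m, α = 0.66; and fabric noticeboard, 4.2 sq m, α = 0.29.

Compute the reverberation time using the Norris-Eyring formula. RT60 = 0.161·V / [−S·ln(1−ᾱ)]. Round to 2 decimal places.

S = Σ Sᵢ = 864.0 sq m.
Absorption A = 19.7×0.04 + 9.4×0.27 + 288×0.07 + 288×0.03 + 254.7×0.66 + 4.2×0.29 = 201.446 sabins.
Mean coefficient ᾱ = A/S = 0.2332.
Eyring denominator: −S ln(1−ᾱ) = 229.417.
V = 24 × 12 × 4 = 1152 m³.
RT60 = 0.161 × 1152 / 229.417 = 0.81 s.

0.81 sec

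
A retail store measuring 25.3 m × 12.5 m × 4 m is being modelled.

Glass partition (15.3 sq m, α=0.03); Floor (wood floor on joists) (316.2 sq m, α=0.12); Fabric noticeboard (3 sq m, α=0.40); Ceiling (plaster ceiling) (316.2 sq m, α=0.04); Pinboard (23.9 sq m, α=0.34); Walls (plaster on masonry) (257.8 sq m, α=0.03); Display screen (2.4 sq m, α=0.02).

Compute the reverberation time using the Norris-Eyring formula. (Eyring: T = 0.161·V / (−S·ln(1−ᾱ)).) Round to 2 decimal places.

S = Σ Sᵢ = 934.8 sq m.
Absorption A = 15.3×0.03 + 316.2×0.12 + 3×0.40 + 316.2×0.04 + 23.9×0.34 + 257.8×0.03 + 2.4×0.02 = 68.159 sabins.
Mean coefficient ᾱ = A/S = 0.0729.
Eyring denominator: −S ln(1−ᾱ) = 70.759.
V = 25.3 × 12.5 × 4 = 1265 m³.
T = 0.161·V/[−S·ln(1−ᾱ)] = 0.161·1265/70.759 = 2.88 s.

2.88 seconds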